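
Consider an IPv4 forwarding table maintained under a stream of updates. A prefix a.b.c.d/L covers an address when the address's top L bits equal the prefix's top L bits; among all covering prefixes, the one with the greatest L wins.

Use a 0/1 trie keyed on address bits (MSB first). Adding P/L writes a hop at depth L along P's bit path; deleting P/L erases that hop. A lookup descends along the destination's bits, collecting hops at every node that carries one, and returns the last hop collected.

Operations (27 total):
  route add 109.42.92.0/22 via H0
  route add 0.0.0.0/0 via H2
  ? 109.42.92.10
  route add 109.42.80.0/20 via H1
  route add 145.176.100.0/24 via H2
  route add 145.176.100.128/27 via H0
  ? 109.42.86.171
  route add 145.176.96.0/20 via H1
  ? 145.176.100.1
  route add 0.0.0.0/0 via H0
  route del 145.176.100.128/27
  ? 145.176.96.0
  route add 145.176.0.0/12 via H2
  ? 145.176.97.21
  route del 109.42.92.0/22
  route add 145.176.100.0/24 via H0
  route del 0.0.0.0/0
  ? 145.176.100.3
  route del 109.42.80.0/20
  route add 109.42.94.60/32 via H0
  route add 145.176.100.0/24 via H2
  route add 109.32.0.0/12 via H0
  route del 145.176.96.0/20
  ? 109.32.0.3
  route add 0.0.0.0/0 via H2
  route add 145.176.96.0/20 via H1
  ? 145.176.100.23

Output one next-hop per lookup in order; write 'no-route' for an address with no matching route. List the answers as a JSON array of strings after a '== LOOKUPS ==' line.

Apply in order:
  add 109.42.92.0/22 -> H0 at depth 22
  add 0.0.0.0/0 -> H2 at depth 0
  ? 109.42.92.10  path d0:H2→d1:-→d2:-→d3:-→d4:-→d5:-→d6:-→d7:-→d8:-→d9:-→d10:-→d11:-→d12:-→d13:-→d14:-→d15:-→d16:-→d17:-→d18:-→d19:-→d20:-→d21:-→d22:H0  best=H0
  add 109.42.80.0/20 -> H1 at depth 20
  add 145.176.100.0/24 -> H2 at depth 24
  add 145.176.100.128/27 -> H0 at depth 27
  ? 109.42.86.171  path d0:H2→d1:-→d2:-→d3:-→d4:-→d5:-→d6:-→d7:-→d8:-→d9:-→d10:-→d11:-→d12:-→d13:-→d14:-→d15:-→d16:-→d17:-→d18:-→d19:-→d20:H1  best=H1
  add 145.176.96.0/20 -> H1 at depth 20
  ? 145.176.100.1  path d0:H2→d1:-→d2:-→d3:-→d4:-→d5:-→d6:-→d7:-→d8:-→d9:-→d10:-→d11:-→d12:-→d13:-→d14:-→d15:-→d16:-→d17:-→d18:-→d19:-→d20:H1→d21:-→d22:-→d23:-→d24:H2  best=H2
  add 0.0.0.0/0 -> H0 at depth 0
  del 145.176.100.128/27 (clear depth 27)
  ? 145.176.96.0  path d0:H0→d1:-→d2:-→d3:-→d4:-→d5:-→d6:-→d7:-→d8:-→d9:-→d10:-→d11:-→d12:-→d13:-→d14:-→d15:-→d16:-→d17:-→d18:-→d19:-→d20:H1→d21:-  best=H1
  add 145.176.0.0/12 -> H2 at depth 12
  ? 145.176.97.21  path d0:H0→d1:-→d2:-→d3:-→d4:-→d5:-→d6:-→d7:-→d8:-→d9:-→d10:-→d11:-→d12:H2→d13:-→d14:-→d15:-→d16:-→d17:-→d18:-→d19:-→d20:H1→d21:-  best=H1
  del 109.42.92.0/22 (clear depth 22)
  add 145.176.100.0/24 -> H0 at depth 24
  del 0.0.0.0/0 (clear depth 0)
  ? 145.176.100.3  path d0:-→d1:-→d2:-→d3:-→d4:-→d5:-→d6:-→d7:-→d8:-→d9:-→d10:-→d11:-→d12:H2→d13:-→d14:-→d15:-→d16:-→d17:-→d18:-→d19:-→d20:H1→d21:-→d22:-→d23:-→d24:H0  best=H0
  del 109.42.80.0/20 (clear depth 20)
  add 109.42.94.60/32 -> H0 at depth 32
  add 145.176.100.0/24 -> H2 at depth 24
  add 109.32.0.0/12 -> H0 at depth 12
  del 145.176.96.0/20 (clear depth 20)
  ? 109.32.0.3  path d0:-→d1:-→d2:-→d3:-→d4:-→d5:-→d6:-→d7:-→d8:-→d9:-→d10:-→d11:-→d12:H0  best=H0
  add 0.0.0.0/0 -> H2 at depth 0
  add 145.176.96.0/20 -> H1 at depth 20
  ? 145.176.100.23  path d0:H2→d1:-→d2:-→d3:-→d4:-→d5:-→d6:-→d7:-→d8:-→d9:-→d10:-→d11:-→d12:H2→d13:-→d14:-→d15:-→d16:-→d17:-→d18:-→d19:-→d20:H1→d21:-→d22:-→d23:-→d24:H2  best=H2

== LOOKUPS ==
["H0","H1","H2","H1","H1","H0","H0","H2"]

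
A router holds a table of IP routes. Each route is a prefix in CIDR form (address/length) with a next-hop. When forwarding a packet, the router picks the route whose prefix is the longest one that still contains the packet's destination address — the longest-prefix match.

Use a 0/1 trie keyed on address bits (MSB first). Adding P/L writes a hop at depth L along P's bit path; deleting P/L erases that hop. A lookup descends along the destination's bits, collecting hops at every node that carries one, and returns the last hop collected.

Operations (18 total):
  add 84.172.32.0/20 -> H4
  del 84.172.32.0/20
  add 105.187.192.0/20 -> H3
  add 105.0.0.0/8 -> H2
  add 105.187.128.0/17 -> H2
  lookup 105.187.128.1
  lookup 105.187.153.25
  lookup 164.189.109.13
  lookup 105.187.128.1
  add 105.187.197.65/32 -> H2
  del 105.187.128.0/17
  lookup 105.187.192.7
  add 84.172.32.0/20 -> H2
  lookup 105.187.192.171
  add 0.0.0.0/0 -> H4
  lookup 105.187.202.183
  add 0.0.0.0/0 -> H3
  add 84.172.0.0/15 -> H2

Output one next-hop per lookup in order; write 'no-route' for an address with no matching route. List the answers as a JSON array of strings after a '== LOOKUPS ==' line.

Trace:
  add 84.172.32.0/20 -> H4 at depth 20
  - 84.172.32.0/20 clear@20
  add 105.187.192.0/20 -> H3 at depth 20
  add 105.0.0.0/8 -> H2 at depth 8
  add 105.187.128.0/17 -> H2 at depth 17
  ? 105.187.128.1  path d0:-→d1:-→d2:-→d3:-→d4:-→d5:-→d6:-→d7:-→d8:H2→d9:-→d10:-→d11:-→d12:-→d13:-→d14:-→d15:-→d16:-→d17:H2  best=H2
  ? 105.187.153.25  path d0:-→d1:-→d2:-→d3:-→d4:-→d5:-→d6:-→d7:-→d8:H2→d9:-→d10:-→d11:-→d12:-→d13:-→d14:-→d15:-→d16:-→d17:H2  best=H2
  ? 164.189.109.13  path d0:-  best=no-route
  ? 105.187.128.1  path d0:-→d1:-→d2:-→d3:-→d4:-→d5:-→d6:-→d7:-→d8:H2→d9:-→d10:-→d11:-→d12:-→d13:-→d14:-→d15:-→d16:-→d17:H2  best=H2
  add 105.187.197.65/32 -> H2 at depth 32
  - 105.187.128.0/17 clear@17
  ? 105.187.192.7  path d0:-→d1:-→d2:-→d3:-→d4:-→d5:-→d6:-→d7:-→d8:H2→d9:-→d10:-→d11:-→d12:-→d13:-→d14:-→d15:-→d16:-→d17:-→d18:-→d19:-→d20:H3→d21:-  best=H3
  add 84.172.32.0/20 -> H2 at depth 20
  ? 105.187.192.171  path d0:-→d1:-→d2:-→d3:-→d4:-→d5:-→d6:-→d7:-→d8:H2→d9:-→d10:-→d11:-→d12:-→d13:-→d14:-→d15:-→d16:-→d17:-→d18:-→d19:-→d20:H3→d21:-  best=H3
  add 0.0.0.0/0 -> H4 at depth 0
  ? 105.187.202.183  path d0:H4→d1:-→d2:-→d3:-→d4:-→d5:-→d6:-→d7:-→d8:H2→d9:-→d10:-→d11:-→d12:-→d13:-→d14:-→d15:-→d16:-→d17:-→d18:-→d19:-→d20:H3  best=H3
  add 0.0.0.0/0 -> H3 at depth 0
  add 84.172.0.0/15 -> H2 at depth 15

== LOOKUPS ==
["H2","H2","no-route","H2","H3","H3","H3"]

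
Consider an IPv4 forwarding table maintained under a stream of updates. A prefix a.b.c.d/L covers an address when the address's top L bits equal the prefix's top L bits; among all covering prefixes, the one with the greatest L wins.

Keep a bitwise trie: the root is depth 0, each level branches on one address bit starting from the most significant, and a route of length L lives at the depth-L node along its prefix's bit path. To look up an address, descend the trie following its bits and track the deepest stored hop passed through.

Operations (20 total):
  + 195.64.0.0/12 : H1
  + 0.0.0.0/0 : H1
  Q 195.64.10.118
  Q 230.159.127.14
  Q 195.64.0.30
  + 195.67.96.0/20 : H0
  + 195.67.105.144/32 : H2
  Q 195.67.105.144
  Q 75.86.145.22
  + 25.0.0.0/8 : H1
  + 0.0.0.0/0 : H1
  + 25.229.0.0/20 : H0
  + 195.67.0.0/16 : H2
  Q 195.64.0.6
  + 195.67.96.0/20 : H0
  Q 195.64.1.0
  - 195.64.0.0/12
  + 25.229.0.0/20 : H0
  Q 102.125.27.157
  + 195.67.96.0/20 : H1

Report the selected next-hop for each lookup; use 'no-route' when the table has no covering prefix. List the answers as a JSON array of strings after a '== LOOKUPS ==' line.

Trace:
  add 195.64.0.0/12 -> H1 at depth 12
  add 0.0.0.0/0 -> H1 at depth 0
  Q 195.64.10.118: descend 110000110100 ; hops seen [H1,H1] ; pick H1
  Q 230.159.127.14: descend 11 ; hops seen [H1] ; pick H1
  Q 195.64.0.30: descend 110000110100 ; hops seen [H1,H1] ; pick H1
  add 195.67.96.0/20 -> H0 at depth 20
  add 195.67.105.144/32 -> H2 at depth 32
  Q 195.67.105.144: descend 11000011010000110110100110010000 ; hops seen [H1,H1,H0,H2] ; pick H2
  Q 75.86.145.22: descend ε ; hops seen [H1] ; pick H1
  add 25.0.0.0/8 -> H1 at depth 8
  add 0.0.0.0/0 -> H1 at depth 0
  add 25.229.0.0/20 -> H0 at depth 20
  add 195.67.0.0/16 -> H2 at depth 16
  Q 195.64.0.6: descend 11000011010000 ; hops seen [H1,H1] ; pick H1
  add 195.67.96.0/20 -> H0 at depth 20
  Q 195.64.1.0: descend 11000011010000 ; hops seen [H1,H1] ; pick H1
  - 195.64.0.0/12 clear@12
  add 25.229.0.0/20 -> H0 at depth 20
  Q 102.125.27.157: descend 0 ; hops seen [H1] ; pick H1
  add 195.67.96.0/20 -> H1 at depth 20

== LOOKUPS ==
["H1","H1","H1","H2","H1","H1","H1","H1"]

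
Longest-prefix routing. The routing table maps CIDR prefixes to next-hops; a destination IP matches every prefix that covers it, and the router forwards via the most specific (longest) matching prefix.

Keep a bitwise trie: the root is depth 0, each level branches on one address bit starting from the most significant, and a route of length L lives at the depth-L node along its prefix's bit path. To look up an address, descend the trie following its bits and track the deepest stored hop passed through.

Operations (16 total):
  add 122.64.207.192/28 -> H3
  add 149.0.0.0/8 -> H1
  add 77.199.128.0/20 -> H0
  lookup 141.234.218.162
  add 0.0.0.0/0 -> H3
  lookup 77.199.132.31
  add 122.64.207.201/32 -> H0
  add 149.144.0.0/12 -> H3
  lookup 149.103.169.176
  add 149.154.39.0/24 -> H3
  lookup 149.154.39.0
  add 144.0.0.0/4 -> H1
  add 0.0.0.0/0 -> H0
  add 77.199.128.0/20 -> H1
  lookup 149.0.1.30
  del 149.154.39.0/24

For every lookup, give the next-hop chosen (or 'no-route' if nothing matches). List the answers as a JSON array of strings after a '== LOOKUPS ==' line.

Apply in order:
  add 122.64.207.192/28 -> H3 at depth 28
  add 149.0.0.0/8 -> H1 at depth 8
  add 77.199.128.0/20 -> H0 at depth 20
  Q 141.234.218.162: descend 100 ; hops seen [∅] ; pick no-route
  add 0.0.0.0/0 -> H3 at depth 0
  Q 77.199.132.31: descend 01001101110001111000 ; hops seen [H3,H0] ; pick H0
  add 122.64.207.201/32 -> H0 at depth 32
  add 149.144.0.0/12 -> H3 at depth 12
  Q 149.103.169.176: descend 10010101 ; hops seen [H3,H1] ; pick H1
  add 149.154.39.0/24 -> H3 at depth 24
  Q 149.154.39.0: descend 100101011001101000100111 ; hops seen [H3,H1,H3,H3] ; pick H3
  add 144.0.0.0/4 -> H1 at depth 4
  add 0.0.0.0/0 -> H0 at depth 0
  add 77.199.128.0/20 -> H1 at depth 20
  Q 149.0.1.30: descend 10010101 ; hops seen [H0,H1,H1] ; pick H1
  - 149.154.39.0/24 clear@24

== LOOKUPS ==
["no-route","H0","H1","H3","H1"]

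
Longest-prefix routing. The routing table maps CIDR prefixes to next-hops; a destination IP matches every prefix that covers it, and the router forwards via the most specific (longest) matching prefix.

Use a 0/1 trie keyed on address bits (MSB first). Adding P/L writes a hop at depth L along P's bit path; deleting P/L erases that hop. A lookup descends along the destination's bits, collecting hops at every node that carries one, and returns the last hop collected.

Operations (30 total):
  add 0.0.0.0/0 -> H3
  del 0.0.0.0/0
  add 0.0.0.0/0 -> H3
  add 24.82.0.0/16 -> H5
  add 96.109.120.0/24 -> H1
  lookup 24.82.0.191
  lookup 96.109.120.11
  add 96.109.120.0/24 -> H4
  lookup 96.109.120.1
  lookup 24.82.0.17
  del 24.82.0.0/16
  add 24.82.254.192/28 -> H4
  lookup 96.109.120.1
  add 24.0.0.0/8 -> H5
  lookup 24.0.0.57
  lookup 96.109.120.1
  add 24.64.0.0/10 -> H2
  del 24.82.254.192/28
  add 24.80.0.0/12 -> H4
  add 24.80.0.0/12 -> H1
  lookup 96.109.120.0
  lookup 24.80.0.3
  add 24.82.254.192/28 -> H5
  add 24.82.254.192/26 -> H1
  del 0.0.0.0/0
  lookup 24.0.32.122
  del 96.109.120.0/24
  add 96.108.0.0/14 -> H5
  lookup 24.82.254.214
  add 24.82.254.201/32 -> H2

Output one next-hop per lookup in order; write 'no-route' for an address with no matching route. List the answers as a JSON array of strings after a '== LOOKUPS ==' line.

Process each operation:
  + 0.0.0.0/0 (H3) depth=0
  del 0.0.0.0/0 (clear depth 0)
  + 0.0.0.0/0 (H3) depth=0
  + 24.82.0.0/16 (H5) depth=16
  + 96.109.120.0/24 (H1) depth=24
  lookup 24.82.0.191: bits 0001100001010010 walk d0:H3→d1:-→d2:-→d3:-→d4:-→d5:-→d6:-→d7:-→d8:-→d9:-→d10:-→d11:-→d12:-→d13:-→d14:-→d15:-→d16:H5 -> H5
  lookup 96.109.120.11: bits 011000000110110101111000 walk d0:H3→d1:-→d2:-→d3:-→d4:-→d5:-→d6:-→d7:-→d8:-→d9:-→d10:-→d11:-→d12:-→d13:-→d14:-→d15:-→d16:-→d17:-→d18:-→d19:-→d20:-→d21:-→d22:-→d23:-→d24:H1 -> H1
  + 96.109.120.0/24 (H4) depth=24
  lookup 96.109.120.1: bits 011000000110110101111000 walk d0:H3→d1:-→d2:-→d3:-→d4:-→d5:-→d6:-→d7:-→d8:-→d9:-→d10:-→d11:-→d12:-→d13:-→d14:-→d15:-→d16:-→d17:-→d18:-→d19:-→d20:-→d21:-→d22:-→d23:-→d24:H4 -> H4
  lookup 24.82.0.17: bits 0001100001010010 walk d0:H3→d1:-→d2:-→d3:-→d4:-→d5:-→d6:-→d7:-→d8:-→d9:-→d10:-→d11:-→d12:-→d13:-→d14:-→d15:-→d16:H5 -> H5
  del 24.82.0.0/16 (clear depth 16)
  + 24.82.254.192/28 (H4) depth=28
  lookup 96.109.120.1: bits 011000000110110101111000 walk d0:H3→d1:-→d2:-→d3:-→d4:-→d5:-→d6:-→d7:-→d8:-→d9:-→d10:-→d11:-→d12:-→d13:-→d14:-→d15:-→d16:-→d17:-→d18:-→d19:-→d20:-→d21:-→d22:-→d23:-→d24:H4 -> H4
  + 24.0.0.0/8 (H5) depth=8
  lookup 24.0.0.57: bits 000110000 walk d0:H3→d1:-→d2:-→d3:-→d4:-→d5:-→d6:-→d7:-→d8:H5→d9:- -> H5
  lookup 96.109.120.1: bits 011000000110110101111000 walk d0:H3→d1:-→d2:-→d3:-→d4:-→d5:-→d6:-→d7:-→d8:-→d9:-→d10:-→d11:-→d12:-→d13:-→d14:-→d15:-→d16:-→d17:-→d18:-→d19:-→d20:-→d21:-→d22:-→d23:-→d24:H4 -> H4
  + 24.64.0.0/10 (H2) depth=10
  del 24.82.254.192/28 (clear depth 28)
  + 24.80.0.0/12 (H4) depth=12
  + 24.80.0.0/12 (H1) depth=12
  lookup 96.109.120.0: bits 011000000110110101111000 walk d0:H3→d1:-→d2:-→d3:-→d4:-→d5:-→d6:-→d7:-→d8:-→d9:-→d10:-→d11:-→d12:-→d13:-→d14:-→d15:-→d16:-→d17:-→d18:-→d19:-→d20:-→d21:-→d22:-→d23:-→d24:H4 -> H4
  lookup 24.80.0.3: bits 00011000010100 walk d0:H3→d1:-→d2:-→d3:-→d4:-→d5:-→d6:-→d7:-→d8:H5→d9:-→d10:H2→d11:-→d12:H1→d13:-→d14:- -> H1
  + 24.82.254.192/28 (H5) depth=28
  + 24.82.254.192/26 (H1) depth=26
  del 0.0.0.0/0 (clear depth 0)
  lookup 24.0.32.122: bits 000110000 walk d0:-→d1:-→d2:-→d3:-→d4:-→d5:-→d6:-→d7:-→d8:H5→d9:- -> H5
  del 96.109.120.0/24 (clear depth 24)
  + 96.108.0.0/14 (H5) depth=14
  lookup 24.82.254.214: bits 000110000101001011111110110 walk d0:-→d1:-→d2:-→d3:-→d4:-→d5:-→d6:-→d7:-→d8:H5→d9:-→d10:H2→d11:-→d12:H1→d13:-→d14:-→d15:-→d16:-→d17:-→d18:-→d19:-→d20:-→d21:-→d22:-→d23:-→d24:-→d25:-→d26:H1→d27:- -> H1
  + 24.82.254.201/32 (H2) depth=32

== LOOKUPS ==
["H5","H1","H4","H5","H4","H5","H4","H4","H1","H5","H1"]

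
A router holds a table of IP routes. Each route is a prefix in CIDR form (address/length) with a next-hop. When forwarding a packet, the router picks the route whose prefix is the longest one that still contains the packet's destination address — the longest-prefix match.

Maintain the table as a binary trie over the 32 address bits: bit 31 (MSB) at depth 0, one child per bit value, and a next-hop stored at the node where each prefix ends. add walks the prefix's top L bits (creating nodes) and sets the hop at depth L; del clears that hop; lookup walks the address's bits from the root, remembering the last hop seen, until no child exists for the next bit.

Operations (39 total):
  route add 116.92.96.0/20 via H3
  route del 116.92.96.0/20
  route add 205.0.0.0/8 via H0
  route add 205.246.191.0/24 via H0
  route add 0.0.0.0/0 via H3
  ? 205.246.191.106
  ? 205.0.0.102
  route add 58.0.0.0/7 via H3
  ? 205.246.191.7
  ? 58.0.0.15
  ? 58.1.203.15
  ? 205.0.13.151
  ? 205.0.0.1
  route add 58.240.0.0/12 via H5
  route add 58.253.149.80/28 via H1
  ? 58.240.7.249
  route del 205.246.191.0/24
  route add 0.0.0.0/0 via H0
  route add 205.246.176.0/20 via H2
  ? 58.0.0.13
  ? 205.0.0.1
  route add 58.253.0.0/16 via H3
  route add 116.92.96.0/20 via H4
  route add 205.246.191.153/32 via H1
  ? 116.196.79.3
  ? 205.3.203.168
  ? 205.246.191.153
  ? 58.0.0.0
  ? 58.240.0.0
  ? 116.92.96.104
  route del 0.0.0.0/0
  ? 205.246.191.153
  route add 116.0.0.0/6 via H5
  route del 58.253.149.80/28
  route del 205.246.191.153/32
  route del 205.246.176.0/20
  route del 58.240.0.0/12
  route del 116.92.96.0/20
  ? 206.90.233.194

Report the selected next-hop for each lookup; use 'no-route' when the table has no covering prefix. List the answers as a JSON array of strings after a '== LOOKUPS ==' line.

Process each operation:
  + 116.92.96.0/20 (H3) depth=20
  - 116.92.96.0/20 clear@20
  + 205.0.0.0/8 (H0) depth=8
  + 205.246.191.0/24 (H0) depth=24
  + 0.0.0.0/0 (H3) depth=0
  lookup 205.246.191.106: bits 110011011111011010111111 walk d0:H3→d1:-→d2:-→d3:-→d4:-→d5:-→d6:-→d7:-→d8:H0→d9:-→d10:-→d11:-→d12:-→d13:-→d14:-→d15:-→d16:-→d17:-→d18:-→d19:-→d20:-→d21:-→d22:-→d23:-→d24:H0 -> H0
  lookup 205.0.0.102: bits 11001101 walk d0:H3→d1:-→d2:-→d3:-→d4:-→d5:-→d6:-→d7:-→d8:H0 -> H0
  + 58.0.0.0/7 (H3) depth=7
  lookup 205.246.191.7: bits 110011011111011010111111 walk d0:H3→d1:-→d2:-→d3:-→d4:-→d5:-→d6:-→d7:-→d8:H0→d9:-→d10:-→d11:-→d12:-→d13:-→d14:-→d15:-→d16:-→d17:-→d18:-→d19:-→d20:-→d21:-→d22:-→d23:-→d24:H0 -> H0
  lookup 58.0.0.15: bits 0011101 walk d0:H3→d1:-→d2:-→d3:-→d4:-→d5:-→d6:-→d7:H3 -> H3
  lookup 58.1.203.15: bits 0011101 walk d0:H3→d1:-→d2:-→d3:-→d4:-→d5:-→d6:-→d7:H3 -> H3
  lookup 205.0.13.151: bits 11001101 walk d0:H3→d1:-→d2:-→d3:-→d4:-→d5:-→d6:-→d7:-→d8:H0 -> H0
  lookup 205.0.0.1: bits 11001101 walk d0:H3→d1:-→d2:-→d3:-→d4:-→d5:-→d6:-→d7:-→d8:H0 -> H0
  + 58.240.0.0/12 (H5) depth=12
  + 58.253.149.80/28 (H1) depth=28
  lookup 58.240.7.249: bits 001110101111 walk d0:H3→d1:-→d2:-→d3:-→d4:-→d5:-→d6:-→d7:H3→d8:-→d9:-→d10:-→d11:-→d12:H5 -> H5
  - 205.246.191.0/24 clear@24
  + 0.0.0.0/0 (H0) depth=0
  + 205.246.176.0/20 (H2) depth=20
  lookup 58.0.0.13: bits 00111010 walk d0:H0→d1:-→d2:-→d3:-→d4:-→d5:-→d6:-→d7:H3→d8:- -> H3
  lookup 205.0.0.1: bits 11001101 walk d0:H0→d1:-→d2:-→d3:-→d4:-→d5:-→d6:-→d7:-→d8:H0 -> H0
  + 58.253.0.0/16 (H3) depth=16
  + 116.92.96.0/20 (H4) depth=20
  + 205.246.191.153/32 (H1) depth=32
  lookup 116.196.79.3: bits 01110100 walk d0:H0→d1:-→d2:-→d3:-→d4:-→d5:-→d6:-→d7:-→d8:- -> H0
  lookup 205.3.203.168: bits 11001101 walk d0:H0→d1:-→d2:-→d3:-→d4:-→d5:-→d6:-→d7:-→d8:H0 -> H0
  lookup 205.246.191.153: bits 11001101111101101011111110011001 walk d0:H0→d1:-→d2:-→d3:-→d4:-→d5:-→d6:-→d7:-→d8:H0→d9:-→d10:-→d11:-→d12:-→d13:-→d14:-→d15:-→d16:-→d17:-→d18:-→d19:-→d20:H2→d21:-→d22:-→d23:-→d24:-→d25:-→d26:-→d27:-→d28:-→d29:-→d30:-→d31:-→d32:H1 -> H1
  lookup 58.0.0.0: bits 00111010 walk d0:H0→d1:-→d2:-→d3:-→d4:-→d5:-→d6:-→d7:H3→d8:- -> H3
  lookup 58.240.0.0: bits 001110101111 walk d0:H0→d1:-→d2:-→d3:-→d4:-→d5:-→d6:-→d7:H3→d8:-→d9:-→d10:-→d11:-→d12:H5 -> H5
  lookup 116.92.96.104: bits 01110100010111000110 walk d0:H0→d1:-→d2:-→d3:-→d4:-→d5:-→d6:-→d7:-→d8:-→d9:-→d10:-→d11:-→d12:-→d13:-→d14:-→d15:-→d16:-→d17:-→d18:-→d19:-→d20:H4 -> H4
  - 0.0.0.0/0 clear@0
  lookup 205.246.191.153: bits 11001101111101101011111110011001 walk d0:-→d1:-→d2:-→d3:-→d4:-→d5:-→d6:-→d7:-→d8:H0→d9:-→d10:-→d11:-→d12:-→d13:-→d14:-→d15:-→d16:-→d17:-→d18:-→d19:-→d20:H2→d21:-→d22:-→d23:-→d24:-→d25:-→d26:-→d27:-→d28:-→d29:-→d30:-→d31:-→d32:H1 -> H1
  + 116.0.0.0/6 (H5) depth=6
  - 58.253.149.80/28 clear@28
  - 205.246.191.153/32 clear@32
  - 205.246.176.0/20 clear@20
  - 58.240.0.0/12 clear@12
  - 116.92.96.0/20 clear@20
  lookup 206.90.233.194: bits 110011 walk d0:-→d1:-→d2:-→d3:-→d4:-→d5:-→d6:- -> no-route

== LOOKUPS ==
["H0","H0","H0","H3","H3","H0","H0","H5","H3","H0","H0","H0","H1","H3","H5","H4","H1","no-route"]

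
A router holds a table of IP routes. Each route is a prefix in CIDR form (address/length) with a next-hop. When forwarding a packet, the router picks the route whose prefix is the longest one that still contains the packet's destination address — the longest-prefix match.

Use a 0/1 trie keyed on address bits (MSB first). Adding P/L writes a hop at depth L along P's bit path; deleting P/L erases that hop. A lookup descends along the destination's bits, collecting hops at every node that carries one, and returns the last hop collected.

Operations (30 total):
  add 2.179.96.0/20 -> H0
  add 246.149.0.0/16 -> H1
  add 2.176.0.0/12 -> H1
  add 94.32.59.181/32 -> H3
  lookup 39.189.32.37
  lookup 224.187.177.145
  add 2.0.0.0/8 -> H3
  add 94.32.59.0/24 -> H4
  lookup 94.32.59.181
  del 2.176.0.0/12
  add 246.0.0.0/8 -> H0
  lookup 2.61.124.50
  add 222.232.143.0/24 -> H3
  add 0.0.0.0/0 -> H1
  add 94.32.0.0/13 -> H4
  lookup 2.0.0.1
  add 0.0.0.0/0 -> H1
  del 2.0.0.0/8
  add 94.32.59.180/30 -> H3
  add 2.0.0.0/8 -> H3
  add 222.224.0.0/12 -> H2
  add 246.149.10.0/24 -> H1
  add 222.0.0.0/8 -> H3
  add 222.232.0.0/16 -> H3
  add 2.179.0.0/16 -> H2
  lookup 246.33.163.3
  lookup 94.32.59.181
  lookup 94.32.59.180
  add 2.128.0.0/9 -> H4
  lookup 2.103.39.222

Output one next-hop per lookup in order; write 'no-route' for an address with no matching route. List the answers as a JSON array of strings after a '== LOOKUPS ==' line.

Apply in order:
  add 2.179.96.0/20 -> H0 at depth 20
  add 246.149.0.0/16 -> H1 at depth 16
  add 2.176.0.0/12 -> H1 at depth 12
  add 94.32.59.181/32 -> H3 at depth 32
  lookup 39.189.32.37: bits 00 walk d0:-→d1:-→d2:- -> no-route
  lookup 224.187.177.145: bits 111 walk d0:-→d1:-→d2:-→d3:- -> no-route
  add 2.0.0.0/8 -> H3 at depth 8
  add 94.32.59.0/24 -> H4 at depth 24
  lookup 94.32.59.181: bits 01011110001000000011101110110101 walk d0:-→d1:-→d2:-→d3:-→d4:-→d5:-→d6:-→d7:-→d8:-→d9:-→d10:-→d11:-→d12:-→d13:-→d14:-→d15:-→d16:-→d17:-→d18:-→d19:-→d20:-→d21:-→d22:-→d23:-→d24:H4→d25:-→d26:-→d27:-→d28:-→d29:-→d30:-→d31:-→d32:H3 -> H3
  del 2.176.0.0/12 (clear depth 12)
  add 246.0.0.0/8 -> H0 at depth 8
  lookup 2.61.124.50: bits 00000010 walk d0:-→d1:-→d2:-→d3:-→d4:-→d5:-→d6:-→d7:-→d8:H3 -> H3
  add 222.232.143.0/24 -> H3 at depth 24
  add 0.0.0.0/0 -> H1 at depth 0
  add 94.32.0.0/13 -> H4 at depth 13
  lookup 2.0.0.1: bits 00000010 walk d0:H1→d1:-→d2:-→d3:-→d4:-→d5:-→d6:-→d7:-→d8:H3 -> H3
  add 0.0.0.0/0 -> H1 at depth 0
  del 2.0.0.0/8 (clear depth 8)
  add 94.32.59.180/30 -> H3 at depth 30
  add 2.0.0.0/8 -> H3 at depth 8
  add 222.224.0.0/12 -> H2 at depth 12
  add 246.149.10.0/24 -> H1 at depth 24
  add 222.0.0.0/8 -> H3 at depth 8
  add 222.232.0.0/16 -> H3 at depth 16
  add 2.179.0.0/16 -> H2 at depth 16
  lookup 246.33.163.3: bits 11110110 walk d0:H1→d1:-→d2:-→d3:-→d4:-→d5:-→d6:-→d7:-→d8:H0 -> H0
  lookup 94.32.59.181: bits 01011110001000000011101110110101 walk d0:H1→d1:-→d2:-→d3:-→d4:-→d5:-→d6:-→d7:-→d8:-→d9:-→d10:-→d11:-→d12:-→d13:H4→d14:-→d15:-→d16:-→d17:-→d18:-→d19:-→d20:-→d21:-→d22:-→d23:-→d24:H4→d25:-→d26:-→d27:-→d28:-→d29:-→d30:H3→d31:-→d32:H3 -> H3
  lookup 94.32.59.180: bits 0101111000100000001110111011010 walk d0:H1→d1:-→d2:-→d3:-→d4:-→d5:-→d6:-→d7:-→d8:-→d9:-→d10:-→d11:-→d12:-→d13:H4→d14:-→d15:-→d16:-→d17:-→d18:-→d19:-→d20:-→d21:-→d22:-→d23:-→d24:H4→d25:-→d26:-→d27:-→d28:-→d29:-→d30:H3→d31:- -> H3
  add 2.128.0.0/9 -> H4 at depth 9
  lookup 2.103.39.222: bits 00000010 walk d0:H1→d1:-→d2:-→d3:-→d4:-→d5:-→d6:-→d7:-→d8:H3 -> H3

== LOOKUPS ==
["no-route","no-route","H3","H3","H3","H0","H3","H3","H3"]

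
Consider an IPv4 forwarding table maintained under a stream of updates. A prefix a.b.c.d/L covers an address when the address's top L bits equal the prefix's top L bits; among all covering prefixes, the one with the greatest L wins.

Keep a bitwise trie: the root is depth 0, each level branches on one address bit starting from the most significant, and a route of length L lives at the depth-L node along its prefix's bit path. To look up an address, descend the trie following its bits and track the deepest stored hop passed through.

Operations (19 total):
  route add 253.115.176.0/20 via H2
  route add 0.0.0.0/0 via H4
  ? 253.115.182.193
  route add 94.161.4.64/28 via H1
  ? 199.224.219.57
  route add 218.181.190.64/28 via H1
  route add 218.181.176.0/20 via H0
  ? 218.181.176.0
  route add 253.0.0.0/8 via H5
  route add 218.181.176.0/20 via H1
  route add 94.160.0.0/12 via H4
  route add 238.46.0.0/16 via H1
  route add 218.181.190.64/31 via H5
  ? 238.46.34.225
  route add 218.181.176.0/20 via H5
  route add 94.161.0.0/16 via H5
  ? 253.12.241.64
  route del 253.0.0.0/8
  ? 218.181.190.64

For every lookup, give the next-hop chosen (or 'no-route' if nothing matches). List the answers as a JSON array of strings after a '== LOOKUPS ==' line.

Apply in order:
  add 253.115.176.0/20 -> H2 at depth 20
  add 0.0.0.0/0 -> H4 at depth 0
  lookup 253.115.182.193: bits 11111101011100111011 walk d0:H4→d1:-→d2:-→d3:-→d4:-→d5:-→d6:-→d7:-→d8:-→d9:-→d10:-→d11:-→d12:-→d13:-→d14:-→d15:-→d16:-→d17:-→d18:-→d19:-→d20:H2 -> H2
  add 94.161.4.64/28 -> H1 at depth 28
  lookup 199.224.219.57: bits 11 walk d0:H4→d1:-→d2:- -> H4
  add 218.181.190.64/28 -> H1 at depth 28
  add 218.181.176.0/20 -> H0 at depth 20
  lookup 218.181.176.0: bits 11011010101101011011 walk d0:H4→d1:-→d2:-→d3:-→d4:-→d5:-→d6:-→d7:-→d8:-→d9:-→d10:-→d11:-→d12:-→d13:-→d14:-→d15:-→d16:-→d17:-→d18:-→d19:-→d20:H0 -> H0
  add 253.0.0.0/8 -> H5 at depth 8
  add 218.181.176.0/20 -> H1 at depth 20
  add 94.160.0.0/12 -> H4 at depth 12
  add 238.46.0.0/16 -> H1 at depth 16
  add 218.181.190.64/31 -> H5 at depth 31
  lookup 238.46.34.225: bits 1110111000101110 walk d0:H4→d1:-→d2:-→d3:-→d4:-→d5:-→d6:-→d7:-→d8:-→d9:-→d10:-→d11:-→d12:-→d13:-→d14:-→d15:-→d16:H1 -> H1
  add 218.181.176.0/20 -> H5 at depth 20
  add 94.161.0.0/16 -> H5 at depth 16
  lookup 253.12.241.64: bits 111111010 walk d0:H4→d1:-→d2:-→d3:-→d4:-→d5:-→d6:-→d7:-→d8:H5→d9:- -> H5
  - 253.0.0.0/8 clear@8
  lookup 218.181.190.64: bits 1101101010110101101111100100000 walk d0:H4→d1:-→d2:-→d3:-→d4:-→d5:-→d6:-→d7:-→d8:-→d9:-→d10:-→d11:-→d12:-→d13:-→d14:-→d15:-→d16:-→d17:-→d18:-→d19:-→d20:H5→d21:-→d22:-→d23:-→d24:-→d25:-→d26:-→d27:-→d28:H1→d29:-→d30:-→d31:H5 -> H5

== LOOKUPS ==
["H2","H4","H0","H1","H5","H5"]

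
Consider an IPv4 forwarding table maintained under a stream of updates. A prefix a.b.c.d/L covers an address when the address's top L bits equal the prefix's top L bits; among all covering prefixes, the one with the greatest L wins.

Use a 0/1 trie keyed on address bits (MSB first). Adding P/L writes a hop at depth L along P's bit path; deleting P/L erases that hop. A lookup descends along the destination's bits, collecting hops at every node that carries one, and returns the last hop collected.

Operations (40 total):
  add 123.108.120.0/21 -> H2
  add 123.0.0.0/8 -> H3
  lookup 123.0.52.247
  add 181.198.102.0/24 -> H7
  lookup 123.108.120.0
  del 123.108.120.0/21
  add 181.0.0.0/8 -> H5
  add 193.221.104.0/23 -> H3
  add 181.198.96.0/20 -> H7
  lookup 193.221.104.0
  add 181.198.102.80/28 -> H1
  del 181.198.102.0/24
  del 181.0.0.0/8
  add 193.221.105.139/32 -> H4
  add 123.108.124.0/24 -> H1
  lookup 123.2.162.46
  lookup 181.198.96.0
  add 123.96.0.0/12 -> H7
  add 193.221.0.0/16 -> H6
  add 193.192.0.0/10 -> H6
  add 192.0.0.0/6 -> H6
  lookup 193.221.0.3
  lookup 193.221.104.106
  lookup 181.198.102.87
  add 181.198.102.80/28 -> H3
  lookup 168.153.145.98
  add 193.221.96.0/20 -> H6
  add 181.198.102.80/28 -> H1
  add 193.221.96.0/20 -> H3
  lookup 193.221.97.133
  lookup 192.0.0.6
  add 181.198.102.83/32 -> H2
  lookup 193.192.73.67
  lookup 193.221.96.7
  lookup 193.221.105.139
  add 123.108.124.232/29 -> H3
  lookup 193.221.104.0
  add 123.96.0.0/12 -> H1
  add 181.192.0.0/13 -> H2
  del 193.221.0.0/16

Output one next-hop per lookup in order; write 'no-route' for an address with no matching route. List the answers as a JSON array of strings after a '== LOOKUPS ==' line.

Process each operation:
  add 123.108.120.0/21 -> H2 at depth 21
  add 123.0.0.0/8 -> H3 at depth 8
  ? 123.0.52.247  path d0:-→d1:-→d2:-→d3:-→d4:-→d5:-→d6:-→d7:-→d8:H3→d9:-  best=H3
  add 181.198.102.0/24 -> H7 at depth 24
  ? 123.108.120.0  path d0:-→d1:-→d2:-→d3:-→d4:-→d5:-→d6:-→d7:-→d8:H3→d9:-→d10:-→d11:-→d12:-→d13:-→d14:-→d15:-→d16:-→d17:-→d18:-→d19:-→d20:-→d21:H2  best=H2
  del 123.108.120.0/21 (clear depth 21)
  add 181.0.0.0/8 -> H5 at depth 8
  add 193.221.104.0/23 -> H3 at depth 23
  add 181.198.96.0/20 -> H7 at depth 20
  ? 193.221.104.0  path d0:-→d1:-→d2:-→d3:-→d4:-→d5:-→d6:-→d7:-→d8:-→d9:-→d10:-→d11:-→d12:-→d13:-→d14:-→d15:-→d16:-→d17:-→d18:-→d19:-→d20:-→d21:-→d22:-→d23:H3  best=H3
  add 181.198.102.80/28 -> H1 at depth 28
  del 181.198.102.0/24 (clear depth 24)
  del 181.0.0.0/8 (clear depth 8)
  add 193.221.105.139/32 -> H4 at depth 32
  add 123.108.124.0/24 -> H1 at depth 24
  ? 123.2.162.46  path d0:-→d1:-→d2:-→d3:-→d4:-→d5:-→d6:-→d7:-→d8:H3→d9:-  best=H3
  ? 181.198.96.0  path d0:-→d1:-→d2:-→d3:-→d4:-→d5:-→d6:-→d7:-→d8:-→d9:-→d10:-→d11:-→d12:-→d13:-→d14:-→d15:-→d16:-→d17:-→d18:-→d19:-→d20:H7→d21:-  best=H7
  add 123.96.0.0/12 -> H7 at depth 12
  add 193.221.0.0/16 -> H6 at depth 16
  add 193.192.0.0/10 -> H6 at depth 10
  add 192.0.0.0/6 -> H6 at depth 6
  ? 193.221.0.3  path d0:-→d1:-→d2:-→d3:-→d4:-→d5:-→d6:H6→d7:-→d8:-→d9:-→d10:H6→d11:-→d12:-→d13:-→d14:-→d15:-→d16:H6→d17:-  best=H6
  ? 193.221.104.106  path d0:-→d1:-→d2:-→d3:-→d4:-→d5:-→d6:H6→d7:-→d8:-→d9:-→d10:H6→d11:-→d12:-→d13:-→d14:-→d15:-→d16:H6→d17:-→d18:-→d19:-→d20:-→d21:-→d22:-→d23:H3  best=H3
  ? 181.198.102.87  path d0:-→d1:-→d2:-→d3:-→d4:-→d5:-→d6:-→d7:-→d8:-→d9:-→d10:-→d11:-→d12:-→d13:-→d14:-→d15:-→d16:-→d17:-→d18:-→d19:-→d20:H7→d21:-→d22:-→d23:-→d24:-→d25:-→d26:-→d27:-→d28:H1  best=H1
  add 181.198.102.80/28 -> H3 at depth 28
  ? 168.153.145.98  path d0:-→d1:-→d2:-→d3:-  best=no-route
  add 193.221.96.0/20 -> H6 at depth 20
  add 181.198.102.80/28 -> H1 at depth 28
  add 193.221.96.0/20 -> H3 at depth 20
  ? 193.221.97.133  path d0:-→d1:-→d2:-→d3:-→d4:-→d5:-→d6:H6→d7:-→d8:-→d9:-→d10:H6→d11:-→d12:-→d13:-→d14:-→d15:-→d16:H6→d17:-→d18:-→d19:-→d20:H3  best=H3
  ? 192.0.0.6  path d0:-→d1:-→d2:-→d3:-→d4:-→d5:-→d6:H6→d7:-  best=H6
  add 181.198.102.83/32 -> H2 at depth 32
  ? 193.192.73.67  path d0:-→d1:-→d2:-→d3:-→d4:-→d5:-→d6:H6→d7:-→d8:-→d9:-→d10:H6→d11:-  best=H6
  ? 193.221.96.7  path d0:-→d1:-→d2:-→d3:-→d4:-→d5:-→d6:H6→d7:-→d8:-→d9:-→d10:H6→d11:-→d12:-→d13:-→d14:-→d15:-→d16:H6→d17:-→d18:-→d19:-→d20:H3  best=H3
  ? 193.221.105.139  path d0:-→d1:-→d2:-→d3:-→d4:-→d5:-→d6:H6→d7:-→d8:-→d9:-→d10:H6→d11:-→d12:-→d13:-→d14:-→d15:-→d16:H6→d17:-→d18:-→d19:-→d20:H3→d21:-→d22:-→d23:H3→d24:-→d25:-→d26:-→d27:-→d28:-→d29:-→d30:-→d31:-→d32:H4  best=H4
  add 123.108.124.232/29 -> H3 at depth 29
  ? 193.221.104.0  path d0:-→d1:-→d2:-→d3:-→d4:-→d5:-→d6:H6→d7:-→d8:-→d9:-→d10:H6→d11:-→d12:-→d13:-→d14:-→d15:-→d16:H6→d17:-→d18:-→d19:-→d20:H3→d21:-→d22:-→d23:H3  best=H3
  add 123.96.0.0/12 -> H1 at depth 12
  add 181.192.0.0/13 -> H2 at depth 13
  del 193.221.0.0/16 (clear depth 16)

== LOOKUPS ==
["H3","H2","H3","H3","H7","H6","H3","H1","no-route","H3","H6","H6","H3","H4","H3"]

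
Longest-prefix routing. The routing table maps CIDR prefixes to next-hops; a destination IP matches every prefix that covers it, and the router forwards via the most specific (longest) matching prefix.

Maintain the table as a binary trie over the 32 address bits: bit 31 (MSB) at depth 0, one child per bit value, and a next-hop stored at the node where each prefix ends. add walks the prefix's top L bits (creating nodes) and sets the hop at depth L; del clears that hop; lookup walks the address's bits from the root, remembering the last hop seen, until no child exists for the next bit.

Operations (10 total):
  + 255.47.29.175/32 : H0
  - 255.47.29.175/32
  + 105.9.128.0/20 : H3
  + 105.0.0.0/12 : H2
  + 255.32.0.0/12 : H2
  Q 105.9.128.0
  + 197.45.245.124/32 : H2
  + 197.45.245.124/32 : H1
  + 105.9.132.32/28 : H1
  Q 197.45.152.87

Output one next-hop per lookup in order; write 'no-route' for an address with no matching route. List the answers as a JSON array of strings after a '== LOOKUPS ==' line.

Process each operation:
  add 255.47.29.175/32 -> H0 at depth 32
  - 255.47.29.175/32 clear@32
  add 105.9.128.0/20 -> H3 at depth 20
  add 105.0.0.0/12 -> H2 at depth 12
  add 255.32.0.0/12 -> H2 at depth 12
  lookup 105.9.128.0: bits 01101001000010011000 walk d0:-→d1:-→d2:-→d3:-→d4:-→d5:-→d6:-→d7:-→d8:-→d9:-→d10:-→d11:-→d12:H2→d13:-→d14:-→d15:-→d16:-→d17:-→d18:-→d19:-→d20:H3 -> H3
  add 197.45.245.124/32 -> H2 at depth 32
  add 197.45.245.124/32 -> H1 at depth 32
  add 105.9.132.32/28 -> H1 at depth 28
  lookup 197.45.152.87: bits 11000101001011011 walk d0:-→d1:-→d2:-→d3:-→d4:-→d5:-→d6:-→d7:-→d8:-→d9:-→d10:-→d11:-→d12:-→d13:-→d14:-→d15:-→d16:-→d17:- -> no-route

== LOOKUPS ==
["H3","no-route"]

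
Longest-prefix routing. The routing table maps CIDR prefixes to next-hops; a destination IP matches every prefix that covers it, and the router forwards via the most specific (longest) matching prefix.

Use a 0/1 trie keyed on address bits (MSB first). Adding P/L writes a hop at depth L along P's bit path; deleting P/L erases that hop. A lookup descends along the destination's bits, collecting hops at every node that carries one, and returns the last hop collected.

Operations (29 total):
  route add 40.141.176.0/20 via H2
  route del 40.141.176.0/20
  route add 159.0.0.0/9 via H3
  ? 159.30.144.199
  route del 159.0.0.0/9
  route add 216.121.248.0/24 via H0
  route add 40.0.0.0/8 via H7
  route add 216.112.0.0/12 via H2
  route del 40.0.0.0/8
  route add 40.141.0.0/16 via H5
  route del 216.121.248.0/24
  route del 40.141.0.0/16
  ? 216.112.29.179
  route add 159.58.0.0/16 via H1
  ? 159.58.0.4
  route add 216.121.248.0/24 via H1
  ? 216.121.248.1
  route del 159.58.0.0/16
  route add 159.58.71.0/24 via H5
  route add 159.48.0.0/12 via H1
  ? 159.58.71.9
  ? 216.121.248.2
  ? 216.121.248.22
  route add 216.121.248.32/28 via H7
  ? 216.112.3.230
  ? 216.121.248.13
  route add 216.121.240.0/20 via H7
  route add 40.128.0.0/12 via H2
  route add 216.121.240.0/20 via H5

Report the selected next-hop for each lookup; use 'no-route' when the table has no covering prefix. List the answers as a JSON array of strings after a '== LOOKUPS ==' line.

Apply in order:
  + 40.141.176.0/20 (H2) depth=20
  del 40.141.176.0/20 (clear depth 20)
  + 159.0.0.0/9 (H3) depth=9
  lookup 159.30.144.199: bits 100111110 walk d0:-→d1:-→d2:-→d3:-→d4:-→d5:-→d6:-→d7:-→d8:-→d9:H3 -> H3
  del 159.0.0.0/9 (clear depth 9)
  + 216.121.248.0/24 (H0) depth=24
  + 40.0.0.0/8 (H7) depth=8
  + 216.112.0.0/12 (H2) depth=12
  del 40.0.0.0/8 (clear depth 8)
  + 40.141.0.0/16 (H5) depth=16
  del 216.121.248.0/24 (clear depth 24)
  del 40.141.0.0/16 (clear depth 16)
  lookup 216.112.29.179: bits 110110000111 walk d0:-→d1:-→d2:-→d3:-→d4:-→d5:-→d6:-→d7:-→d8:-→d9:-→d10:-→d11:-→d12:H2 -> H2
  + 159.58.0.0/16 (H1) depth=16
  lookup 159.58.0.4: bits 1001111100111010 walk d0:-→d1:-→d2:-→d3:-→d4:-→d5:-→d6:-→d7:-→d8:-→d9:-→d10:-→d11:-→d12:-→d13:-→d14:-→d15:-→d16:H1 -> H1
  + 216.121.248.0/24 (H1) depth=24
  lookup 216.121.248.1: bits 110110000111100111111000 walk d0:-→d1:-→d2:-→d3:-→d4:-→d5:-→d6:-→d7:-→d8:-→d9:-→d10:-→d11:-→d12:H2→d13:-→d14:-→d15:-→d16:-→d17:-→d18:-→d19:-→d20:-→d21:-→d22:-→d23:-→d24:H1 -> H1
  del 159.58.0.0/16 (clear depth 16)
  + 159.58.71.0/24 (H5) depth=24
  + 159.48.0.0/12 (H1) depth=12
  lookup 159.58.71.9: bits 100111110011101001000111 walk d0:-→d1:-→d2:-→d3:-→d4:-→d5:-→d6:-→d7:-→d8:-→d9:-→d10:-→d11:-→d12:H1→d13:-→d14:-→d15:-→d16:-→d17:-→d18:-→d19:-→d20:-→d21:-→d22:-→d23:-→d24:H5 -> H5
  lookup 216.121.248.2: bits 110110000111100111111000 walk d0:-→d1:-→d2:-→d3:-→d4:-→d5:-→d6:-→d7:-→d8:-→d9:-→d10:-→d11:-→d12:H2→d13:-→d14:-→d15:-→d16:-→d17:-→d18:-→d19:-→d20:-→d21:-→d22:-→d23:-→d24:H1 -> H1
  lookup 216.121.248.22: bits 110110000111100111111000 walk d0:-→d1:-→d2:-→d3:-→d4:-→d5:-→d6:-→d7:-→d8:-→d9:-→d10:-→d11:-→d12:H2→d13:-→d14:-→d15:-→d16:-→d17:-→d18:-→d19:-→d20:-→d21:-→d22:-→d23:-→d24:H1 -> H1
  + 216.121.248.32/28 (H7) depth=28
  lookup 216.112.3.230: bits 110110000111 walk d0:-→d1:-→d2:-→d3:-→d4:-→d5:-→d6:-→d7:-→d8:-→d9:-→d10:-→d11:-→d12:H2 -> H2
  lookup 216.121.248.13: bits 11011000011110011111100000 walk d0:-→d1:-→d2:-→d3:-→d4:-→d5:-→d6:-→d7:-→d8:-→d9:-→d10:-→d11:-→d12:H2→d13:-→d14:-→d15:-→d16:-→d17:-→d18:-→d19:-→d20:-→d21:-→d22:-→d23:-→d24:H1→d25:-→d26:- -> H1
  + 216.121.240.0/20 (H7) depth=20
  + 40.128.0.0/12 (H2) depth=12
  + 216.121.240.0/20 (H5) depth=20

== LOOKUPS ==
["H3","H2","H1","H1","H5","H1","H1","H2","H1"]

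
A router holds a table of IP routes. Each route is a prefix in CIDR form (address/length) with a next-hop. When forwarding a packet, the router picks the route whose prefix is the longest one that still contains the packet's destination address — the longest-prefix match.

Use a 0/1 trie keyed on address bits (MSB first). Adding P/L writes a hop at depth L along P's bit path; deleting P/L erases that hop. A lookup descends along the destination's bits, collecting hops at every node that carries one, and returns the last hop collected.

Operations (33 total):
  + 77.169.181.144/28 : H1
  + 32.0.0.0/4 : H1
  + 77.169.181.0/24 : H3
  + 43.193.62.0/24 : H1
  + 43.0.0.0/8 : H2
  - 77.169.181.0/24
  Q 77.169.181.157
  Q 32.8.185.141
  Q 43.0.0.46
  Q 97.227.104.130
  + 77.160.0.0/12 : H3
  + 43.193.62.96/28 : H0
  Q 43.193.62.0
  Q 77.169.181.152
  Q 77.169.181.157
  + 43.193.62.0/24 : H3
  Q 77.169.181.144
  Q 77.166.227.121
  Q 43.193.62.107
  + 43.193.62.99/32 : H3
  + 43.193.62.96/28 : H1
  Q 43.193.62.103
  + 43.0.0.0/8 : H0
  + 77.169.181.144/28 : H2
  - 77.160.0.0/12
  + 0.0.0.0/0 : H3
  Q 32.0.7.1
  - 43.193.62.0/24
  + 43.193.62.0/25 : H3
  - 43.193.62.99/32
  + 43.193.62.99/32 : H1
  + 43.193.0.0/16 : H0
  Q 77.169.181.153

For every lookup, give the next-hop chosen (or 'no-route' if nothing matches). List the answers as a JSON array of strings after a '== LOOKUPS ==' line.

Apply in order:
  add 77.169.181.144/28 -> H1 at depth 28
  add 32.0.0.0/4 -> H1 at depth 4
  add 77.169.181.0/24 -> H3 at depth 24
  add 43.193.62.0/24 -> H1 at depth 24
  add 43.0.0.0/8 -> H2 at depth 8
  del 77.169.181.0/24 (clear depth 24)
  Q 77.169.181.157: descend 0100110110101001101101011001 ; hops seen [H1] ; pick H1
  Q 32.8.185.141: descend 0010 ; hops seen [H1] ; pick H1
  Q 43.0.0.46: descend 00101011 ; hops seen [H1,H2] ; pick H2
  Q 97.227.104.130: descend 01 ; hops seen [∅] ; pick no-route
  add 77.160.0.0/12 -> H3 at depth 12
  add 43.193.62.96/28 -> H0 at depth 28
  Q 43.193.62.0: descend 0010101111000001001111100 ; hops seen [H1,H2,H1] ; pick H1
  Q 77.169.181.152: descend 0100110110101001101101011001 ; hops seen [H3,H1] ; pick H1
  Q 77.169.181.157: descend 0100110110101001101101011001 ; hops seen [H3,H1] ; pick H1
  add 43.193.62.0/24 -> H3 at depth 24
  Q 77.169.181.144: descend 0100110110101001101101011001 ; hops seen [H3,H1] ; pick H1
  Q 77.166.227.121: descend 010011011010 ; hops seen [H3] ; pick H3
  Q 43.193.62.107: descend 0010101111000001001111100110 ; hops seen [H1,H2,H3,H0] ; pick H0
  add 43.193.62.99/32 -> H3 at depth 32
  add 43.193.62.96/28 -> H1 at depth 28
  Q 43.193.62.103: descend 00101011110000010011111001100 ; hops seen [H1,H2,H3,H1] ; pick H1
  add 43.0.0.0/8 -> H0 at depth 8
  add 77.169.181.144/28 -> H2 at depth 28
  del 77.160.0.0/12 (clear depth 12)
  add 0.0.0.0/0 -> H3 at depth 0
  Q 32.0.7.1: descend 0010 ; hops seen [H3,H1] ; pick H1
  del 43.193.62.0/24 (clear depth 24)
  add 43.193.62.0/25 -> H3 at depth 25
  del 43.193.62.99/32 (clear depth 32)
  add 43.193.62.99/32 -> H1 at depth 32
  add 43.193.0.0/16 -> H0 at depth 16
  Q 77.169.181.153: descend 0100110110101001101101011001 ; hops seen [H3,H2] ; pick H2

== LOOKUPS ==
["H1","H1","H2","no-route","H1","H1","H1","H1","H3","H0","H1","H1","H2"]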